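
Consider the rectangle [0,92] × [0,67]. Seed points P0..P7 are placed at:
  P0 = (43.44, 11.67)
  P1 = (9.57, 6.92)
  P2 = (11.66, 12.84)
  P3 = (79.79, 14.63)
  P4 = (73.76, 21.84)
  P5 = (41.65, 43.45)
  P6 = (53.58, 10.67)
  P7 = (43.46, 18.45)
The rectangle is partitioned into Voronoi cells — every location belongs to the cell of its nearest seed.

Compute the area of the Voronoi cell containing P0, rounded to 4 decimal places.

1. box [0,92]×[0,67]: [(0, 0) (92, 0) (92, 67) (0, 67)]
2. ⊥bis P0·P1 via (26.505,9.295): [(27.8086, 0) (92, 0) (92, 67) (18.4123, 67)]  |A|=4615.6005
3. ⊥bis P0·P2 via (27.55,12.255): [(27.2464, 4.0084) (27.8086, 0) (92, 0) (92, 67) (29.5655, 67)]  |A|=4264.3237
4. ⊥bis P0·P3 via (61.615,13.15): [(27.2464, 4.0084) (27.8086, 0) (62.6858, 0) (57.23, 67) (29.5655, 67)]  |A|=2117.5022
5. ⊥bis P0·P4 via (58.6,16.755): [(27.2464, 4.0084) (27.8086, 0) (62.6858, 0) (62.1939, 6.0403) (41.7467, 67) (29.5655, 67)]  |A|=1645.575
6. ⊥bis P0·P5 via (42.545,27.56): [(28.0835, 26.7455) (27.2464, 4.0084) (27.8086, 0) (62.6858, 0) (62.1939, 6.0403) (54.7453, 28.2472)]  |A|=874.0299
7. ⊥bis P0·P6 via (48.51,11.17): [(50.1687, 27.9894) (28.0835, 26.7455) (27.2464, 4.0084) (27.8086, 0) (47.4084, 0)]  |A|=577.5319
8. ⊥bis P0·P7 via (43.45,15.06): [(48.892, 15.0439) (27.655, 15.1066) (27.2464, 4.0084) (27.8086, 0) (47.4084, 0)]  |A|=311.7731
9. canonical 5-gon: [(48.892, 15.0439) (27.655, 15.1066) (27.2464, 4.0084) (27.8086, 0) (47.4084, 0)]
10. shoelace: 311.7731

Area of P0's cell: 311.7731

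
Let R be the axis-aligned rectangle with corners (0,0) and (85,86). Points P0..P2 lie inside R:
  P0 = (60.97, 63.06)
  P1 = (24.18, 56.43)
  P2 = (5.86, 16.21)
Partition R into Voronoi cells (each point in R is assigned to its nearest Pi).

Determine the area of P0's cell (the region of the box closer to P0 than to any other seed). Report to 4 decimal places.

1. box [0,85]×[0,86]: [(0, 0) (85, 0) (85, 86) (0, 86)]
2. ⊥bis P0·P1 via (42.575,59.745): [(53.3418, 0) (85, 0) (85, 86) (37.8435, 86)]  |A|=3389.0321
3. ⊥bis P0·P2 via (33.415,39.635): [(49.6381, 20.5516) (67.1094, 0) (85, 0) (85, 86) (37.8435, 86)]  |A|=3247.5582
4. canonical 5-gon: [(49.6381, 20.5516) (67.1094, 0) (85, 0) (85, 86) (37.8435, 86)]
5. shoelace: 3247.5582

Area of P0's cell: 3247.5582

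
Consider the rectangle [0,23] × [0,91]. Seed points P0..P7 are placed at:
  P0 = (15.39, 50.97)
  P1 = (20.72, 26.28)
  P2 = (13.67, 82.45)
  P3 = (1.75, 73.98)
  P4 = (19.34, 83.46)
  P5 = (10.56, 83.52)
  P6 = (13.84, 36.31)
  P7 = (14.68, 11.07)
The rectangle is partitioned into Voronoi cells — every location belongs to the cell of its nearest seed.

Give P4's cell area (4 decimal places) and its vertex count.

Area of P4's cell: 139.8778 (4 vertices)

1. box [0,23]×[0,91]: [(0, 0) (23, 0) (23, 91) (0, 91)]
2. ⊥bis P4·P0 via (17.365,67.215): [(0, 69.3262) (23, 66.5299) (23, 91) (0, 91)]  |A|=530.655
3. ⊥bis P4·P1 via (20.03,54.87): [(0, 69.3262) (23, 66.5299) (23, 91) (0, 91)]  |A|=530.655
4. ⊥bis P4·P2 via (16.505,82.955): [(19.3518, 66.9735) (23, 66.5299) (23, 91) (15.0719, 91)]  |A|=139.8778
5. ⊥bis P4·P3 via (10.545,78.72): [(19.3518, 66.9735) (23, 66.5299) (23, 91) (15.0719, 91)]  |A|=139.8778
6. ⊥bis P4·P5 via (14.95,83.49): [(19.3518, 66.9735) (23, 66.5299) (23, 91) (15.0719, 91)]  |A|=139.8778
7. ⊥bis P4·P6 via (16.59,59.885): [(19.3518, 66.9735) (23, 66.5299) (23, 91) (15.0719, 91)]  |A|=139.8778
8. ⊥bis P4·P7 via (17.01,47.265): [(19.3518, 66.9735) (23, 66.5299) (23, 91) (15.0719, 91)]  |A|=139.8778
9. canonical 4-gon: [(19.3518, 66.9735) (23, 66.5299) (23, 91) (15.0719, 91)]
10. shoelace: 139.8778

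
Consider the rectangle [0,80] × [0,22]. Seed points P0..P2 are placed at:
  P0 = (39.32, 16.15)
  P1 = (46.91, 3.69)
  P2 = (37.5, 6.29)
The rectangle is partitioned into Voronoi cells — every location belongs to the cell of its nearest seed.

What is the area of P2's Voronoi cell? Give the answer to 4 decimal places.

Area of P2's cell: 608.9511

1. box [0,80]×[0,22]: [(0, 0) (80, 0) (80, 22) (0, 22)]
2. ⊥bis P2·P0 via (38.41,11.22): [(0, 18.3099) (0, 0) (80, 0) (80, 3.5431)]  |A|=874.1209
3. ⊥bis P2·P1 via (42.205,4.99): [(43.6587, 10.2512) (0, 18.3099) (0, 0) (40.8263, 0)]  |A|=608.9511
4. canonical 4-gon: [(43.6587, 10.2512) (0, 18.3099) (0, 0) (40.8263, 0)]
5. shoelace: 608.9511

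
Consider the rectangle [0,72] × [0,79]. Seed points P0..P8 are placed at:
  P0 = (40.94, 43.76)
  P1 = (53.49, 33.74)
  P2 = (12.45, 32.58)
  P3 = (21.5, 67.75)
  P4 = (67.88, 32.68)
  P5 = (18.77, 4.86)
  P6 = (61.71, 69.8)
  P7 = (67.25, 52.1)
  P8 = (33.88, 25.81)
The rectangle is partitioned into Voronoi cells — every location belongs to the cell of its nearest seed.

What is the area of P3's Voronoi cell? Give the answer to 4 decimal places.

Area of P3's cell: 1044.7012

1. box [0,72]×[0,79]: [(0, 0) (72, 0) (72, 79) (0, 79)]
2. ⊥bis P3·P0 via (31.22,55.755): [(0, 30.4563) (59.9056, 79) (0, 79)]  |A|=1454.0203
3. ⊥bis P3·P1 via (37.495,50.745): [(0, 30.4563) (59.9056, 79) (0, 79)]  |A|=1454.0203
4. ⊥bis P3·P2 via (16.975,50.165): [(0, 54.533) (22.551, 48.7302) (59.9056, 79) (0, 79)]  |A|=1182.5427
5. ⊥bis P3·P4 via (44.69,50.215): [(0, 54.533) (22.551, 48.7302) (59.9056, 79) (0, 79)]  |A|=1182.5427
6. ⊥bis P3·P5 via (20.135,36.305): [(0, 54.533) (22.551, 48.7302) (59.9056, 79) (0, 79)]  |A|=1182.5427
7. ⊥bis P3·P6 via (41.605,68.775): [(0, 54.533) (22.551, 48.7302) (41.8304, 64.353) (41.0837, 79) (0, 79)]  |A|=1044.7012
8. ⊥bis P3·P7 via (44.375,59.925): [(0, 54.533) (22.551, 48.7302) (41.8304, 64.353) (41.0837, 79) (0, 79)]  |A|=1044.7012
9. ⊥bis P3·P8 via (27.69,46.78): [(0, 54.533) (22.551, 48.7302) (41.8304, 64.353) (41.0837, 79) (0, 79)]  |A|=1044.7012
10. canonical 5-gon: [(0, 54.533) (22.551, 48.7302) (41.8304, 64.353) (41.0837, 79) (0, 79)]
11. shoelace: 1044.7012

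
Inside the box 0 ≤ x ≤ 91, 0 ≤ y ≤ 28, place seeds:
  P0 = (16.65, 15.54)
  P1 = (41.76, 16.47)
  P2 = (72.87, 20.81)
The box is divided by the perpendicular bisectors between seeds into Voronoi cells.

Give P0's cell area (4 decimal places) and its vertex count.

1. box [0,91]×[0,28]: [(0, 0) (91, 0) (91, 28) (0, 28)]
2. ⊥bis P0·P1 via (29.205,16.005): [(0, 0) (29.7978, 0) (28.7607, 28) (0, 28)]  |A|=819.8193
3. ⊥bis P0·P2 via (44.76,18.175): [(0, 0) (29.7978, 0) (28.7607, 28) (0, 28)]  |A|=819.8193
4. canonical 4-gon: [(0, 0) (29.7978, 0) (28.7607, 28) (0, 28)]
5. shoelace: 819.8193

Area of P0's cell: 819.8193 (4 vertices)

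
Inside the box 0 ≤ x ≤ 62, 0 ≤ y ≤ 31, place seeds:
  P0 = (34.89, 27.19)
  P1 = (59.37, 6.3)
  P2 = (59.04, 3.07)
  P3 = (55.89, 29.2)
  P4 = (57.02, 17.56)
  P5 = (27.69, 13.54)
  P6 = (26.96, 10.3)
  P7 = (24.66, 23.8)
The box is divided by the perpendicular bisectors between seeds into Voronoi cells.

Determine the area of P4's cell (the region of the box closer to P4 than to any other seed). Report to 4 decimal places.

Area of P4's cell: 224.1520

1. box [0,62]×[0,31]: [(0, 0) (62, 0) (62, 31) (0, 31)]
2. ⊥bis P4·P0 via (45.955,22.375): [(36.2184, 0) (62, 0) (62, 31) (49.7082, 31)]  |A|=590.1376
3. ⊥bis P4·P1 via (58.195,11.93): [(39.7331, 8.0769) (62, 12.7241) (62, 31) (49.7082, 31)]  |A|=344.3561
4. ⊥bis P4·P2 via (58.03,10.315): [(39.7331, 8.0769) (62, 12.7241) (62, 31) (49.7082, 31)]  |A|=344.3561
5. ⊥bis P4·P3 via (56.455,23.38): [(45.9485, 22.36) (39.7331, 8.0769) (62, 12.7241) (62, 23.9183)]  |A|=234.4199
6. ⊥bis P4·P5 via (42.355,15.55): [(45.9485, 22.36) (42.5059, 14.4489) (43.2779, 8.8167) (62, 12.7241) (62, 23.9183)]  |A|=224.152
7. ⊥bis P4·P6 via (41.99,13.93): [(45.9485, 22.36) (42.5059, 14.4489) (43.2779, 8.8167) (62, 12.7241) (62, 23.9183)]  |A|=224.152
8. ⊥bis P4·P7 via (40.84,20.68): [(45.9485, 22.36) (42.5059, 14.4489) (43.2779, 8.8167) (62, 12.7241) (62, 23.9183)]  |A|=224.152
9. canonical 5-gon: [(45.9485, 22.36) (42.5059, 14.4489) (43.2779, 8.8167) (62, 12.7241) (62, 23.9183)]
10. shoelace: 224.152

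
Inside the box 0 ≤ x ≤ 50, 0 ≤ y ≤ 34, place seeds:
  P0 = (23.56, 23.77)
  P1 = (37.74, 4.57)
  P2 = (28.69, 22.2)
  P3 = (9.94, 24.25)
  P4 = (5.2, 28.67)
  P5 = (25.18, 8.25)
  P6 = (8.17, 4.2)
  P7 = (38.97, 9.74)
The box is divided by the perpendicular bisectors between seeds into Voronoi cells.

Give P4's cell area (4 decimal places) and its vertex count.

1. box [0,50]×[0,34]: [(0, 0) (50, 0) (50, 34) (0, 34)]
2. ⊥bis P4·P0 via (14.38,26.22): [(0, 0) (7.3823, 0) (16.4564, 34) (0, 34)]  |A|=405.257
3. ⊥bis P4·P1 via (21.47,16.62): [(0, 0) (7.3823, 0) (16.4564, 34) (0, 34)]  |A|=405.257
4. ⊥bis P4·P2 via (16.945,25.435): [(0, 0) (7.3823, 0) (16.4564, 34) (0, 34)]  |A|=405.257
5. ⊥bis P4·P3 via (7.57,26.46): [(0, 18.3419) (14.601, 34) (0, 34)]  |A|=114.3114
6. ⊥bis P4·P5 via (15.19,18.46): [(0, 18.3419) (14.601, 34) (0, 34)]  |A|=114.3114
7. ⊥bis P4·P6 via (6.685,16.435): [(0, 18.3419) (14.601, 34) (0, 34)]  |A|=114.3114
8. ⊥bis P4·P7 via (22.085,19.205): [(0, 18.3419) (14.601, 34) (0, 34)]  |A|=114.3114
9. canonical 3-gon: [(0, 18.3419) (14.601, 34) (0, 34)]
10. shoelace: 114.3114

Area of P4's cell: 114.3114 (3 vertices)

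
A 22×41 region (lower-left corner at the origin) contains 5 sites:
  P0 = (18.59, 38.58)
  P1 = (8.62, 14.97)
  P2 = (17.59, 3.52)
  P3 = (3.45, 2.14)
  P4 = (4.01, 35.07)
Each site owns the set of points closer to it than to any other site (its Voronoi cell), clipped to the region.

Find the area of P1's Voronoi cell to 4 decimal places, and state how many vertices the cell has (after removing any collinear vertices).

1. box [0,22]×[0,41]: [(0, 0) (22, 0) (22, 41) (0, 41)]
2. ⊥bis P1·P0 via (13.605,26.775): [(0, 32.5201) (0, 0) (22, 0) (22, 23.23)]  |A|=613.2508
3. ⊥bis P1·P2 via (13.105,9.245): [(0, 32.5201) (0, 0) (1.304, 0) (22, 16.2134) (22, 23.23)]  |A|=445.4743
4. ⊥bis P1·P3 via (6.035,8.555): [(0, 32.5201) (0, 10.9869) (10.122, 6.9081) (22, 16.2134) (22, 23.23)]  |A|=385.3658
5. ⊥bis P1·P4 via (6.315,25.02): [(13.7324, 26.7212) (0, 23.5716) (0, 10.9869) (10.122, 6.9081) (22, 16.2134) (22, 23.23)]  |A|=323.9238
6. canonical 6-gon: [(13.7324, 26.7212) (0, 23.5716) (0, 10.9869) (10.122, 6.9081) (22, 16.2134) (22, 23.23)]
7. shoelace: 323.9238

Area of P1's cell: 323.9238 (6 vertices)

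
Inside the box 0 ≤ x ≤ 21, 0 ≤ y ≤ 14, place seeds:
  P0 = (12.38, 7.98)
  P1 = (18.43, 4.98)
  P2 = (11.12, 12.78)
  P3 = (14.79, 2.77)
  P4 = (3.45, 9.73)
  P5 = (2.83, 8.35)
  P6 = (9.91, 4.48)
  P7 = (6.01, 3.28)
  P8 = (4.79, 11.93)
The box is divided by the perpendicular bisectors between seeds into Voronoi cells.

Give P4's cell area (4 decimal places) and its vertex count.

1. box [0,21]×[0,14]: [(0, 0) (21, 0) (21, 14) (0, 14)]
2. ⊥bis P4·P0 via (7.915,8.855): [(0, 0) (6.1797, 0) (8.9233, 14) (0, 14)]  |A|=105.7207
3. ⊥bis P4·P1 via (10.94,7.355): [(0, 0) (6.1797, 0) (8.9233, 14) (0, 14)]  |A|=105.7207
4. ⊥bis P4·P2 via (7.285,11.255): [(0, 0) (6.1797, 0) (8.0221, 9.4014) (6.1934, 14) (0, 14)]  |A|=99.4441
5. ⊥bis P4·P3 via (9.12,6.25): [(0, 0) (5.284, 0) (6.5998, 2.1439) (8.0221, 9.4014) (6.1934, 14) (0, 14)]  |A|=98.484
6. ⊥bis P4·P5 via (3.14,9.04): [(0, 10.4507) (7.5619, 7.0533) (8.0221, 9.4014) (6.1934, 14) (0, 14)]  |A|=38.1365
7. ⊥bis P4·P6 via (6.68,7.105): [(0, 10.4507) (6.8851, 7.3574) (7.8555, 8.5514) (8.0221, 9.4014) (6.1934, 14) (0, 14)]  |A|=37.5849
8. ⊥bis P4·P7 via (4.73,6.505): [(0, 10.4507) (6.8816, 7.359) (6.8887, 7.3618) (7.8555, 8.5514) (8.0221, 9.4014) (6.1934, 14) (0, 14)]  |A|=37.5849
9. ⊥bis P4·P8 via (4.12,10.83): [(0, 13.3395) (0, 10.4507) (6.8816, 7.359) (6.8887, 7.3618) (7.8555, 8.5514) (7.8561, 8.5544)]  |A|=16.9705
10. canonical 6-gon: [(0, 13.3395) (0, 10.4507) (6.8816, 7.359) (6.8887, 7.3618) (7.8555, 8.5514) (7.8561, 8.5544)]
11. shoelace: 16.9705

Area of P4's cell: 16.9705 (6 vertices)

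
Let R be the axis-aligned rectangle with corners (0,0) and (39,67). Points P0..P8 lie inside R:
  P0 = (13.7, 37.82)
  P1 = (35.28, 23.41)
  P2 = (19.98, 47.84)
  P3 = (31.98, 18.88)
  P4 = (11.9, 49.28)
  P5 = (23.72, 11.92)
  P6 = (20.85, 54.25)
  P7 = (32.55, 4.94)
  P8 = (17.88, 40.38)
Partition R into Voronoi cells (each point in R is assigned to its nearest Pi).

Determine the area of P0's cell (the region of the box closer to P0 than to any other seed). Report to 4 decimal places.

Area of P0's cell: 397.2394

1. box [0,39]×[0,67]: [(0, 0) (39, 0) (39, 67) (0, 67)]
2. ⊥bis P0·P1 via (24.49,30.615): [(0, 0) (4.0469, 0) (39, 52.3448) (39, 67) (0, 67)]  |A|=1698.1942
3. ⊥bis P0·P2 via (16.84,42.83): [(0, 53.3844) (0, 0) (4.0469, 0) (27.9831, 35.8461)]  |A|=819.4626
4. ⊥bis P0·P3 via (22.84,28.35): [(0, 53.3844) (0, 6.3059) (23.2269, 28.7234) (27.9831, 35.8461)]  |A|=688.109
5. ⊥bis P0·P4 via (12.8,43.55): [(15.1118, 43.9131) (0, 41.5395) (0, 6.3059) (23.2269, 28.7234) (27.9831, 35.8461)]  |A|=598.61
6. ⊥bis P0·P5 via (18.71,24.87): [(15.1118, 43.9131) (0, 41.5395) (0, 17.6316) (19.5852, 25.2086) (23.2269, 28.7234) (27.9831, 35.8461)]  |A|=487.7021
7. ⊥bis P0·P6 via (17.275,46.035): [(15.1118, 43.9131) (0, 41.5395) (0, 17.6316) (19.5852, 25.2086) (23.2269, 28.7234) (27.9831, 35.8461)]  |A|=487.7021
8. ⊥bis P0·P7 via (23.125,21.38): [(15.1118, 43.9131) (0, 41.5395) (0, 17.6316) (19.5852, 25.2086) (23.2269, 28.7234) (27.9831, 35.8461)]  |A|=487.7021
9. ⊥bis P0·P8 via (15.79,39.1): [(13.0414, 43.5879) (0, 41.5395) (0, 17.6316) (19.5852, 25.2086) (22.547, 28.0672)]  |A|=397.2394
10. canonical 5-gon: [(13.0414, 43.5879) (0, 41.5395) (0, 17.6316) (19.5852, 25.2086) (22.547, 28.0672)]
11. shoelace: 397.2394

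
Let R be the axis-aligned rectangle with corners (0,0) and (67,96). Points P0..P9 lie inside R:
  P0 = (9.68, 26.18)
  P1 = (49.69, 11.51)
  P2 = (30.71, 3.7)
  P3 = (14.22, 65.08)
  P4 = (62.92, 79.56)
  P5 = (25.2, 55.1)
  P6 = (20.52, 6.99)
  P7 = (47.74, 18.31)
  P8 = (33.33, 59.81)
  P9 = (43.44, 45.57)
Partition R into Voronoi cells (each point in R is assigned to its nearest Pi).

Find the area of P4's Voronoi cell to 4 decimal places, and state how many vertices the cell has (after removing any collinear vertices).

Area of P4's cell: 898.6876 (5 vertices)

1. box [0,67]×[0,96]: [(0, 0) (67, 0) (67, 96) (0, 96)]
2. ⊥bis P4·P0 via (36.3,52.87): [(0, 89.0748) (67, 22.2505) (67, 96) (0, 96)]  |A|=2702.602
3. ⊥bis P4·P1 via (56.305,45.535): [(0, 89.0748) (40.5913, 48.59) (67, 43.4557) (67, 96) (0, 96)]  |A|=2422.6006
4. ⊥bis P4·P2 via (46.815,41.63): [(0, 89.0748) (40.5913, 48.59) (67, 43.4557) (67, 96) (0, 96)]  |A|=2422.6006
5. ⊥bis P4·P3 via (38.57,72.32): [(45.9345, 47.5512) (67, 43.4557) (67, 96) (31.5292, 96)]  |A|=1412.6939
6. ⊥bis P4·P5 via (44.06,67.33): [(36.6612, 78.7397) (58.4656, 45.1149) (67, 43.4557) (67, 96) (31.5292, 96)]  |A|=1228.5764
7. ⊥bis P4·P6 via (41.72,43.275): [(36.6612, 78.7397) (58.4656, 45.1149) (67, 43.4557) (67, 96) (31.5292, 96)]  |A|=1228.5764
8. ⊥bis P4·P7 via (55.33,48.935): [(36.6612, 78.7397) (56.1146, 48.7406) (67, 46.0427) (67, 96) (31.5292, 96)]  |A|=1200.9753
9. ⊥bis P4·P8 via (48.125,69.685): [(32.3071, 93.3839) (63.2917, 46.9618) (67, 46.0427) (67, 96) (31.5292, 96)]  |A|=984.8147
10. ⊥bis P4·P9 via (53.18,62.565): [(32.3071, 93.3839) (52.6897, 62.846) (67, 54.6446) (67, 96) (31.5292, 96)]  |A|=898.6876
11. canonical 5-gon: [(32.3071, 93.3839) (52.6897, 62.846) (67, 54.6446) (67, 96) (31.5292, 96)]
12. shoelace: 898.6876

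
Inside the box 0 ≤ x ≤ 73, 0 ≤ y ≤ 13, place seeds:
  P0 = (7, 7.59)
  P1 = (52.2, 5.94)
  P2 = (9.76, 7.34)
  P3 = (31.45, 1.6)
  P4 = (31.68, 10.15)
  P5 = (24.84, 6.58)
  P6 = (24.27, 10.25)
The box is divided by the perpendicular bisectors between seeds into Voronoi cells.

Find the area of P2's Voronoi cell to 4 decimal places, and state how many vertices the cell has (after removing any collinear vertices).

1. box [0,73]×[0,13]: [(0, 0) (73, 0) (73, 13) (0, 13)]
2. ⊥bis P2·P0 via (8.38,7.465): [(7.7038, 0) (73, 0) (73, 13) (8.8814, 13)]  |A|=841.1963
3. ⊥bis P2·P1 via (30.98,6.64): [(7.7038, 0) (30.761, 0) (31.1898, 13) (8.8814, 13)]  |A|=294.8763
4. ⊥bis P2·P3 via (20.605,4.47): [(7.7038, 0) (19.4221, 0) (22.8624, 13) (8.8814, 13)]  |A|=167.0451
5. ⊥bis P2·P4 via (20.72,8.745): [(7.7038, 0) (19.4221, 0) (21.0517, 6.1578) (20.1745, 13) (8.8814, 13)]  |A|=157.8498
6. ⊥bis P2·P5 via (17.3,6.96): [(7.7038, 0) (16.9492, 0) (17.6044, 13) (8.8814, 13)]  |A|=116.7949
7. ⊥bis P2·P6 via (17.015,8.795): [(7.7038, 0) (16.9492, 0) (17.3167, 7.2908) (16.1717, 13) (8.8814, 13)]  |A|=112.7051
8. canonical 5-gon: [(7.7038, 0) (16.9492, 0) (17.3167, 7.2908) (16.1717, 13) (8.8814, 13)]
9. shoelace: 112.7051

Area of P2's cell: 112.7051 (5 vertices)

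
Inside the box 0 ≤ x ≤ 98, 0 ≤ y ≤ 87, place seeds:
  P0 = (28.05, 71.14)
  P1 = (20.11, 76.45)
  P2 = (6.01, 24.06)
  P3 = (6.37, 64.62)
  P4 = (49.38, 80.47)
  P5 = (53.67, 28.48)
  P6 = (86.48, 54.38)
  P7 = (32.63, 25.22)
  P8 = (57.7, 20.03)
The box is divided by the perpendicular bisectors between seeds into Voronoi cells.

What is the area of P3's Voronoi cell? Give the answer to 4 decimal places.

Area of P3's cell: 617.5190

1. box [0,98]×[0,87]: [(0, 0) (98, 0) (98, 87) (0, 87)]
2. ⊥bis P3·P0 via (17.21,67.88): [(0, 0) (37.6241, 0) (11.4599, 87) (0, 87)]  |A|=2135.1534
3. ⊥bis P3·P1 via (13.24,70.535): [(0, 85.9127) (0, 0) (37.6241, 0) (18.114, 64.8741)]  |A|=1998.5249
4. ⊥bis P3·P2 via (6.19,44.34): [(0, 85.9127) (0, 44.3949) (24.3378, 44.1789) (18.114, 64.8741)]  |A|=627.191
5. ⊥bis P3·P4 via (27.875,72.545): [(0, 85.9127) (0, 44.3949) (24.3378, 44.1789) (18.114, 64.8741)]  |A|=627.191
6. ⊥bis P3·P5 via (30.02,46.55): [(0, 85.9127) (0, 44.3949) (24.3378, 44.1789) (18.114, 64.8741)]  |A|=627.191
7. ⊥bis P3·P6 via (46.425,59.5): [(0, 85.9127) (0, 44.3949) (24.3378, 44.1789) (18.114, 64.8741)]  |A|=627.191
8. ⊥bis P3·P7 via (19.5,44.92): [(0, 85.9127) (0, 44.3949) (18.4663, 44.231) (23.3444, 47.4823) (18.114, 64.8741)]  |A|=617.519
9. ⊥bis P3·P8 via (32.035,42.325): [(0, 85.9127) (0, 44.3949) (18.4663, 44.231) (23.3444, 47.4823) (18.114, 64.8741)]  |A|=617.519
10. canonical 5-gon: [(0, 85.9127) (0, 44.3949) (18.4663, 44.231) (23.3444, 47.4823) (18.114, 64.8741)]
11. shoelace: 617.519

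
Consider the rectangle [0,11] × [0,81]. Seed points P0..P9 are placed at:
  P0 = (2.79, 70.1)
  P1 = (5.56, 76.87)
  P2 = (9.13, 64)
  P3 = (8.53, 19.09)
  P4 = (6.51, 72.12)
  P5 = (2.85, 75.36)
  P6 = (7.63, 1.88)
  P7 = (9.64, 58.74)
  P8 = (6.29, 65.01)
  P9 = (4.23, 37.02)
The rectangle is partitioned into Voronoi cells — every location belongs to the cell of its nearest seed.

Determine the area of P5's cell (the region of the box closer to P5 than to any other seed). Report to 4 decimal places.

1. box [0,11]×[0,81]: [(0, 0) (11, 0) (11, 81) (0, 81)]
2. ⊥bis P5·P0 via (2.82,72.73): [(0, 72.7622) (11, 72.6367) (11, 81) (0, 81)]  |A|=91.3063
3. ⊥bis P5·P1 via (4.205,76.115): [(0, 72.7622) (6.112, 72.6924) (1.4831, 81) (0, 81)]  |A|=31.3354
4. ⊥bis P5·P2 via (5.99,69.68): [(0, 72.7622) (6.112, 72.6924) (1.4831, 81) (0, 81)]  |A|=31.3354
5. ⊥bis P5·P3 via (5.69,47.225): [(0, 72.7622) (6.112, 72.6924) (1.4831, 81) (0, 81)]  |A|=31.3354
6. ⊥bis P5·P4 via (4.68,73.74): [(0, 72.7622) (3.7762, 72.7191) (5.2006, 74.3281) (1.4831, 81) (0, 81)]  |A|=29.4373
7. ⊥bis P5·P6 via (5.24,38.62): [(0, 72.7622) (3.7762, 72.7191) (5.2006, 74.3281) (1.4831, 81) (0, 81)]  |A|=29.4373
8. ⊥bis P5·P7 via (6.245,67.05): [(0, 72.7622) (3.7762, 72.7191) (5.2006, 74.3281) (1.4831, 81) (0, 81)]  |A|=29.4373
9. ⊥bis P5·P8 via (4.57,70.185): [(0, 72.7622) (3.7762, 72.7191) (5.2006, 74.3281) (1.4831, 81) (0, 81)]  |A|=29.4373
10. ⊥bis P5·P9 via (3.54,56.19): [(0, 72.7622) (3.7762, 72.7191) (5.2006, 74.3281) (1.4831, 81) (0, 81)]  |A|=29.4373
11. canonical 5-gon: [(0, 72.7622) (3.7762, 72.7191) (5.2006, 74.3281) (1.4831, 81) (0, 81)]
12. shoelace: 29.4373

Area of P5's cell: 29.4373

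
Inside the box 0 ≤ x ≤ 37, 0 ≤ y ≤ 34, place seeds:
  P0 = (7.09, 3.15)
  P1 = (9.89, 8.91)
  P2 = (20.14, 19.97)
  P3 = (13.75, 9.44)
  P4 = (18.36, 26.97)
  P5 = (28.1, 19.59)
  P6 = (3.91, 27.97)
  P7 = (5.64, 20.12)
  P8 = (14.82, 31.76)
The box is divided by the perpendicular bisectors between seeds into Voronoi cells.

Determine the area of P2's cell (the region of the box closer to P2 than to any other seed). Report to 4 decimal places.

1. box [0,37]×[0,34]: [(0, 0) (37, 0) (37, 34) (0, 34)]
2. ⊥bis P2·P0 via (13.615,11.56): [(0, 22.1234) (28.5146, 0) (37, 0) (37, 34) (0, 34)]  |A|=942.5811
3. ⊥bis P2·P1 via (15.015,14.44): [(0, 28.3553) (30.5961, 0) (37, 0) (37, 34) (0, 34)]  |A|=824.2183
4. ⊥bis P2·P3 via (16.945,14.705): [(0, 28.3553) (10.5258, 18.6004) (37, 2.5349) (37, 34) (0, 34)]  |A|=731.1066
5. ⊥bis P2·P4 via (19.25,23.47): [(8.2811, 20.6808) (10.5258, 18.6004) (37, 2.5349) (37, 27.9836)]  |A|=374.936
6. ⊥bis P2·P5 via (24.12,19.78): [(24.3582, 24.7689) (8.2811, 20.6808) (10.5258, 18.6004) (23.6825, 10.6164)]  |A|=117.109
7. ⊥bis P2·P6 via (12.025,23.97): [(24.3582, 24.7689) (10.7079, 21.2979) (9.7381, 19.3304) (10.5258, 18.6004) (23.6825, 10.6164)]  |A|=115.021
8. ⊥bis P2·P7 via (12.89,20.045): [(24.3582, 24.7689) (12.9088, 21.8575) (12.8604, 17.1837) (23.6825, 10.6164)]  |A|=105.4847
9. ⊥bis P2·P8 via (17.48,25.865): [(24.3582, 24.7689) (12.9088, 21.8575) (12.8604, 17.1837) (23.6825, 10.6164)]  |A|=105.4847
10. canonical 4-gon: [(24.3582, 24.7689) (12.9088, 21.8575) (12.8604, 17.1837) (23.6825, 10.6164)]
11. shoelace: 105.4847

Area of P2's cell: 105.4847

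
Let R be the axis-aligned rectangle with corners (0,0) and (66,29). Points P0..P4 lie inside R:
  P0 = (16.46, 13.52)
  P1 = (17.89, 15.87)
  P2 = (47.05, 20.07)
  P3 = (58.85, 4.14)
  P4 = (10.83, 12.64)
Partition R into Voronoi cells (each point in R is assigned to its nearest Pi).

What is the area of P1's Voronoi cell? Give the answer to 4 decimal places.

Area of P1's cell: 379.8289

1. box [0,66]×[0,29]: [(0, 0) (66, 0) (66, 29) (0, 29)]
2. ⊥bis P1·P0 via (17.175,14.695): [(0, 25.1462) (41.3241, 0) (66, 0) (66, 29) (0, 29)]  |A|=1394.4282
3. ⊥bis P1·P2 via (32.47,17.97): [(0, 25.1462) (34.4563, 4.1791) (30.8813, 29) (0, 29)]  |A|=449.6452
4. ⊥bis P1·P3 via (38.37,10.005): [(0, 25.1462) (34.4563, 4.1791) (30.8813, 29) (0, 29)]  |A|=449.6452
5. ⊥bis P1·P4 via (14.36,14.255): [(12.995, 17.2386) (34.4563, 4.1791) (30.8813, 29) (7.6141, 29)]  |A|=379.8289
6. canonical 4-gon: [(12.995, 17.2386) (34.4563, 4.1791) (30.8813, 29) (7.6141, 29)]
7. shoelace: 379.8289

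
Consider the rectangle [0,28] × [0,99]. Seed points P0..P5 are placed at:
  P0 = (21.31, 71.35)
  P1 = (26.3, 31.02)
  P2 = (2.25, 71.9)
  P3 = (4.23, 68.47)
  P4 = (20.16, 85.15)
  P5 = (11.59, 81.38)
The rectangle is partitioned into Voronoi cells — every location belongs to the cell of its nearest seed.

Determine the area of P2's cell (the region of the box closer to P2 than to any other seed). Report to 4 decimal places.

Area of P2's cell: 73.3810

1. box [0,28]×[0,99]: [(0, 0) (28, 0) (28, 99) (0, 99)]
2. ⊥bis P2·P0 via (11.78,71.625): [(0, 0) (9.7132, 0) (12.5699, 99) (0, 99)]  |A|=1103.014
3. ⊥bis P2·P1 via (14.275,51.46): [(0, 43.0619) (11.145, 49.6186) (12.5699, 99) (0, 99)]  |A|=622.0751
4. ⊥bis P2·P3 via (3.24,70.185): [(0, 68.3147) (11.8824, 75.1739) (12.5699, 99) (0, 99)]  |A|=332.054
5. ⊥bis P2·P4 via (11.205,78.525): [(0, 93.6708) (0, 68.3147) (11.8824, 75.1739) (11.95, 77.5179)]  |A|=165.1975
6. ⊥bis P2·P5 via (6.92,76.64): [(0, 83.4578) (0, 68.3147) (9.6917, 73.9093)]  |A|=73.381
7. canonical 3-gon: [(0, 83.4578) (0, 68.3147) (9.6917, 73.9093)]
8. shoelace: 73.381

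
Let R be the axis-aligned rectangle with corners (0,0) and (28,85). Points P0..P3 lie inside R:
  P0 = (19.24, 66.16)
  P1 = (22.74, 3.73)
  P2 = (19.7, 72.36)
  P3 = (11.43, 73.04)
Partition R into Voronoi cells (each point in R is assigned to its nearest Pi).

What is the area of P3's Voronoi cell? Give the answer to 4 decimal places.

Area of P3's cell: 379.0005

1. box [0,28]×[0,85]: [(0, 0) (28, 0) (28, 85) (0, 85)]
2. ⊥bis P3·P0 via (15.335,69.6): [(0, 52.1921) (28, 83.977) (28, 85) (0, 85)]  |A|=473.6328
3. ⊥bis P3·P1 via (17.085,38.385): [(0, 52.1921) (28, 83.977) (28, 85) (0, 85)]  |A|=473.6328
4. ⊥bis P3·P2 via (15.565,72.7): [(0, 52.1921) (15.3075, 69.5688) (16.5764, 85) (0, 85)]  |A|=379.0005
5. canonical 4-gon: [(0, 52.1921) (15.3075, 69.5688) (16.5764, 85) (0, 85)]
6. shoelace: 379.0005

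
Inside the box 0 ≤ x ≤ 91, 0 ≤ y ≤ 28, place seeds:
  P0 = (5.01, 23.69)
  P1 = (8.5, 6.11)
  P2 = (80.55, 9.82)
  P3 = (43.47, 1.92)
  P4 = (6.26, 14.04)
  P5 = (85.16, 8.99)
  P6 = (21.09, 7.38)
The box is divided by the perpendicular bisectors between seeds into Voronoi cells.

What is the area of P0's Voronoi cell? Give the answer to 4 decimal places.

Area of P0's cell: 185.7587

1. box [0,91]×[0,28]: [(0, 0) (91, 0) (91, 28) (0, 28)]
2. ⊥bis P0·P1 via (6.755,14.9): [(0, 13.559) (72.743, 28) (0, 28)]  |A|=525.2409
3. ⊥bis P0·P2 via (42.78,16.755): [(0, 13.559) (43.7893, 22.2521) (44.8447, 28) (0, 28)]  |A|=445.0627
4. ⊥bis P0·P3 via (24.24,12.805): [(0, 13.559) (27.7895, 19.0758) (32.841, 28) (0, 28)]  |A|=347.1944
5. ⊥bis P0·P4 via (5.635,18.865): [(0, 18.1351) (29.4137, 21.9451) (32.841, 28) (0, 28)]  |A|=244.5058
6. ⊥bis P0·P5 via (45.085,16.34): [(0, 18.1351) (29.4137, 21.9451) (32.841, 28) (0, 28)]  |A|=244.5058
7. ⊥bis P0·P6 via (13.05,15.535): [(0, 18.1351) (18.0601, 20.4745) (25.6933, 28) (0, 28)]  |A|=185.7587
8. canonical 4-gon: [(0, 18.1351) (18.0601, 20.4745) (25.6933, 28) (0, 28)]
9. shoelace: 185.7587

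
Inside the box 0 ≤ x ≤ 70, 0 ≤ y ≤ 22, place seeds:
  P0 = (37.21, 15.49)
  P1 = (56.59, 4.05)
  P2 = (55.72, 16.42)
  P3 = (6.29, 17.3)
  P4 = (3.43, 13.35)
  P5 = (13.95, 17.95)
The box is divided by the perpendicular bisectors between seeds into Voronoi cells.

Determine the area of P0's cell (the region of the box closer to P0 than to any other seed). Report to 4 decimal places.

1. box [0,70]×[0,22]: [(0, 0) (70, 0) (70, 22) (0, 22)]
2. ⊥bis P0·P1 via (46.9,9.77): [(0, 0) (41.1328, 0) (54.1194, 22) (0, 22)]  |A|=1047.7735
3. ⊥bis P0·P2 via (46.465,15.955): [(0, 0) (41.1328, 0) (46.7855, 9.576) (46.1613, 22) (0, 22)]  |A|=998.338
4. ⊥bis P0·P3 via (21.75,16.395): [(20.7903, 0) (41.1328, 0) (46.7855, 9.576) (46.1613, 22) (22.0781, 22)]  |A|=526.7859
5. ⊥bis P0·P4 via (20.32,14.42): [(21.0031, 3.6365) (21.2335, 0) (41.1328, 0) (46.7855, 9.576) (46.1613, 22) (22.0781, 22)]  |A|=525.98
6. ⊥bis P0·P5 via (25.58,16.72): [(23.8117, 0) (41.1328, 0) (46.7855, 9.576) (46.1613, 22) (26.1384, 22)]  |A|=448.887
7. canonical 5-gon: [(23.8117, 0) (41.1328, 0) (46.7855, 9.576) (46.1613, 22) (26.1384, 22)]
8. shoelace: 448.887

Area of P0's cell: 448.8870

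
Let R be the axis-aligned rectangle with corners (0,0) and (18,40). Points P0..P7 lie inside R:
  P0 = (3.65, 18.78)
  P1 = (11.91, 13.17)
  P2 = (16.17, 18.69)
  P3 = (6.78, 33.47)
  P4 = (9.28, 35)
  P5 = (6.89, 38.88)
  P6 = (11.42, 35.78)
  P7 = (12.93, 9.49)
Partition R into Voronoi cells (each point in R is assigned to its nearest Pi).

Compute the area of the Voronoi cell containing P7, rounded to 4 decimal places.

1. box [0,18]×[0,40]: [(0, 0) (18, 0) (18, 40) (0, 40)]
2. ⊥bis P7·P0 via (8.29,14.135): [(0, 5.8539) (0, 0) (18, 0) (18, 23.8345)]  |A|=267.1962
3. ⊥bis P7·P1 via (12.42,11.33): [(2.8176, 8.6685) (0, 5.8539) (0, 0) (18, 0) (18, 12.8766)]  |A|=184.0123
4. ⊥bis P7·P2 via (14.55,14.09): [(17.9974, 12.8759) (2.8176, 8.6685) (0, 5.8539) (0, 0) (18, 0) (18, 12.875)]  |A|=184.0123
5. ⊥bis P7·P3 via (9.855,21.48): [(17.9974, 12.8759) (2.8176, 8.6685) (0, 5.8539) (0, 0) (18, 0) (18, 12.875)]  |A|=184.0123
6. ⊥bis P7·P4 via (11.105,22.245): [(17.9974, 12.8759) (2.8176, 8.6685) (0, 5.8539) (0, 0) (18, 0) (18, 12.875)]  |A|=184.0123
7. ⊥bis P7·P5 via (9.91,24.185): [(17.9974, 12.8759) (2.8176, 8.6685) (0, 5.8539) (0, 0) (18, 0) (18, 12.875)]  |A|=184.0123
8. ⊥bis P7·P6 via (12.175,22.635): [(17.9974, 12.8759) (2.8176, 8.6685) (0, 5.8539) (0, 0) (18, 0) (18, 12.875)]  |A|=184.0123
9. canonical 6-gon: [(17.9974, 12.8759) (2.8176, 8.6685) (0, 5.8539) (0, 0) (18, 0) (18, 12.875)]
10. shoelace: 184.0123

Area of P7's cell: 184.0123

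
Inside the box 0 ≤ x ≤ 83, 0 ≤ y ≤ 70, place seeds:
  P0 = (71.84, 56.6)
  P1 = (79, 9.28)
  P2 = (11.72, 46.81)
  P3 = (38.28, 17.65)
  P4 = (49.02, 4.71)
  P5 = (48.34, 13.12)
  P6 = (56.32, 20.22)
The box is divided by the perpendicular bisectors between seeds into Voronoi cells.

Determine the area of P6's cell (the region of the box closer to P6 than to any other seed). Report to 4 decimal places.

Area of P6's cell: 724.1826

1. box [0,83]×[0,70]: [(0, 0) (83, 0) (83, 70) (0, 70)]
2. ⊥bis P6·P0 via (64.08,38.41): [(0, 65.747) (0, 0) (83, 0) (83, 30.3386)]  |A|=3987.5532
3. ⊥bis P6·P1 via (67.66,14.75): [(76.514, 33.1055) (0, 65.747) (0, 0) (60.5451, 0)]  |A|=3517.4756
4. ⊥bis P6·P2 via (34.02,33.515): [(76.514, 33.1055) (42.4418, 47.641) (14.0387, 0) (60.5451, 0)]  |A|=1787.8546
5. ⊥bis P6·P3 via (47.3,18.935): [(76.514, 33.1055) (43.2602, 47.2919) (49.9975, 0) (60.5451, 0)]  |A|=913.1212
6. ⊥bis P6·P4 via (52.67,12.465): [(63.9882, 7.1379) (76.514, 33.1055) (43.2602, 47.2919) (47.902, 14.7091)]  |A|=765.103
7. ⊥bis P6·P5 via (52.33,16.67): [(58.5218, 9.7108) (63.9882, 7.1379) (76.514, 33.1055) (43.2602, 47.2919) (46.7253, 22.9694)]  |A|=724.1826
8. canonical 5-gon: [(58.5218, 9.7108) (63.9882, 7.1379) (76.514, 33.1055) (43.2602, 47.2919) (46.7253, 22.9694)]
9. shoelace: 724.1826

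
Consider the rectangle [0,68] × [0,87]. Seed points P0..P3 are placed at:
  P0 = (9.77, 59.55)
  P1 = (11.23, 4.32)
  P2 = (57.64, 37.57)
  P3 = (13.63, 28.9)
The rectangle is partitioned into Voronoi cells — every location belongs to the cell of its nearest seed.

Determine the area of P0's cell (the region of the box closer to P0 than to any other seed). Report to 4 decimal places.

Area of P0's cell: 1758.4998

1. box [0,68]×[0,87]: [(0, 0) (68, 0) (68, 87) (0, 87)]
2. ⊥bis P0·P1 via (10.5,31.935): [(0, 31.6574) (68, 33.455) (68, 87) (0, 87)]  |A|=3702.177
3. ⊥bis P0·P2 via (33.705,48.56): [(0, 31.6574) (26.2628, 32.3517) (51.3551, 87) (0, 87)]  |A|=2129.9603
4. ⊥bis P0·P3 via (11.7,44.225): [(0, 42.7515) (32.9429, 46.9003) (51.3551, 87) (0, 87)]  |A|=1758.4998
5. canonical 4-gon: [(0, 42.7515) (32.9429, 46.9003) (51.3551, 87) (0, 87)]
6. shoelace: 1758.4998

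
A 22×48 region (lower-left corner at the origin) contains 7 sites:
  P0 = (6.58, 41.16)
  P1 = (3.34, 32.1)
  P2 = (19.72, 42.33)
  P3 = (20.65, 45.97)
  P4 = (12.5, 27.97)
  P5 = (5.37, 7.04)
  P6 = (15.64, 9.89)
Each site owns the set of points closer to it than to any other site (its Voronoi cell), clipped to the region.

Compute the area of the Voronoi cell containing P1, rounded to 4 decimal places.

1. box [0,22]×[0,48]: [(0, 0) (22, 0) (22, 48) (0, 48)]
2. ⊥bis P1·P0 via (4.96,36.63): [(0, 38.4038) (0, 0) (22, 0) (22, 30.5362)]  |A|=758.34
3. ⊥bis P1·P2 via (11.53,37.215): [(13.8898, 33.4366) (0, 38.4038) (0, 0) (22, 0) (22, 20.4507)]  |A|=717.4422
4. ⊥bis P1·P3 via (11.995,39.035): [(13.8898, 33.4366) (0, 38.4038) (0, 0) (22, 0) (22, 20.4507)]  |A|=717.4422
5. ⊥bis P1·P4 via (7.92,30.035): [(10.0696, 34.8027) (0, 38.4038) (0, 12.4691)]  |A|=130.5764
6. ⊥bis P1·P5 via (4.355,19.57): [(3.1579, 19.473) (10.0696, 34.8027) (0, 38.4038) (0, 19.2172)]  |A|=119.9215
7. ⊥bis P1·P6 via (9.49,20.995): [(3.1579, 19.473) (10.0696, 34.8027) (0, 38.4038) (0, 19.2172)]  |A|=119.9215
8. canonical 4-gon: [(3.1579, 19.473) (10.0696, 34.8027) (0, 38.4038) (0, 19.2172)]
9. shoelace: 119.9215

Area of P1's cell: 119.9215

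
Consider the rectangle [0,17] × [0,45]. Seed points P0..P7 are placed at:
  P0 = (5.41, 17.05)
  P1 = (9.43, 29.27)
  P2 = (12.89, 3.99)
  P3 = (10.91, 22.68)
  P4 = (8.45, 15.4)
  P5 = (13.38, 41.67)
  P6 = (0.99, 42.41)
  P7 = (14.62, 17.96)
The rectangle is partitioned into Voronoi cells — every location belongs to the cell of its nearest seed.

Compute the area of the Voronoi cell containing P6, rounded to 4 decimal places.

1. box [0,17]×[0,45]: [(0, 0) (17, 0) (17, 45) (0, 45)]
2. ⊥bis P6·P0 via (3.2,29.73): [(0, 29.1723) (17, 32.1352) (17, 45) (0, 45)]  |A|=243.8865
3. ⊥bis P6·P1 via (5.21,35.84): [(0, 32.4935) (17, 43.4129) (17, 45) (0, 45)]  |A|=119.7954
4. ⊥bis P6·P2 via (6.94,23.2): [(0, 32.4935) (17, 43.4129) (17, 45) (0, 45)]  |A|=119.7954
5. ⊥bis P6·P3 via (5.95,32.545): [(0, 32.4935) (17, 43.4129) (17, 45) (0, 45)]  |A|=119.7954
6. ⊥bis P6·P4 via (4.72,28.905): [(0, 32.4935) (17, 43.4129) (17, 45) (0, 45)]  |A|=119.7954
7. ⊥bis P6·P5 via (7.185,42.04): [(0, 32.4935) (6.8787, 36.9118) (7.3618, 45) (0, 45)]  |A|=72.7858
8. ⊥bis P6·P7 via (7.805,30.185): [(0, 32.4935) (6.8787, 36.9118) (7.3618, 45) (0, 45)]  |A|=72.7858
9. canonical 4-gon: [(0, 32.4935) (6.8787, 36.9118) (7.3618, 45) (0, 45)]
10. shoelace: 72.7858

Area of P6's cell: 72.7858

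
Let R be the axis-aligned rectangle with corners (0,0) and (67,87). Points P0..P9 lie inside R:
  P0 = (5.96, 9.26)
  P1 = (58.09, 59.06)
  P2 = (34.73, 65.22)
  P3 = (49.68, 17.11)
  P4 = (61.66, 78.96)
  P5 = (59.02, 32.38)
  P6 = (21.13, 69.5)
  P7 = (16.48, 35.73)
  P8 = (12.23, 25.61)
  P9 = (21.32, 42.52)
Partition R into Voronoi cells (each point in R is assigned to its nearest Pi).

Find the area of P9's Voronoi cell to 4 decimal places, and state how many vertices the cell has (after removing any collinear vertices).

1. box [0,67]×[0,87]: [(0, 0) (67, 0) (67, 87) (0, 87)]
2. ⊥bis P9·P0 via (13.64,25.89): [(0, 32.1892) (67, 1.2475) (67, 87) (0, 87)]  |A|=4708.8716
3. ⊥bis P9·P1 via (39.705,50.79): [(0, 32.1892) (60.6768, 4.1676) (23.4169, 87) (0, 87)]  |A|=2632.7119
4. ⊥bis P9·P2 via (28.025,53.87): [(0, 70.4257) (0, 32.1892) (60.6768, 4.1676) (42.0452, 45.5876)]  |A|=1799.4032
5. ⊥bis P9·P3 via (35.5,29.815): [(0, 70.4257) (0, 32.1892) (26.6147, 19.8981) (44.581, 39.9502) (42.0452, 45.5876)]  |A|=1316.5843
6. ⊥bis P9·P4 via (41.49,60.74): [(0, 70.4257) (0, 32.1892) (26.6147, 19.8981) (44.581, 39.9502) (42.0452, 45.5876)]  |A|=1316.5843
7. ⊥bis P9·P5 via (40.17,37.45): [(0, 70.4257) (0, 32.1892) (26.6147, 19.8981) (39.2388, 33.9879) (42.2414, 45.1513) (42.0452, 45.5876)]  |A|=1295.717
8. ⊥bis P9·P6 via (21.225,56.01): [(24.365, 56.0321) (0, 55.8605) (0, 32.1892) (26.6147, 19.8981) (39.2388, 33.9879) (42.2414, 45.1513) (42.0452, 45.5876)]  |A|=1118.276
9. ⊥bis P9·P7 via (18.9,39.125): [(24.365, 56.0321) (0, 55.8605) (0, 52.5972) (34.1207, 28.2755) (39.2388, 33.9879) (42.2414, 45.1513) (42.0452, 45.5876)]  |A|=612.4994
10. ⊥bis P9·P8 via (16.775,34.065): [(24.365, 56.0321) (0, 55.8605) (0, 52.5972) (34.1207, 28.2755) (39.2388, 33.9879) (42.2414, 45.1513) (42.0452, 45.5876)]  |A|=612.4994
11. canonical 7-gon: [(24.365, 56.0321) (0, 55.8605) (0, 52.5972) (34.1207, 28.2755) (39.2388, 33.9879) (42.2414, 45.1513) (42.0452, 45.5876)]
12. shoelace: 612.4994

Area of P9's cell: 612.4994 (7 vertices)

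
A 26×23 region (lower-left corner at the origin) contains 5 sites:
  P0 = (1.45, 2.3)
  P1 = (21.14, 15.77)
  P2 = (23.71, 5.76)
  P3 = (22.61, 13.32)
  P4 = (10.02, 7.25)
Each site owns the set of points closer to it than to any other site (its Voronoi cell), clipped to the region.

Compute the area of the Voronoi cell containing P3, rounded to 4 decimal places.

1. box [0,26]×[0,23]: [(0, 0) (26, 0) (26, 23) (0, 23)]
2. ⊥bis P3·P0 via (12.03,7.81): [(16.0974, 0) (26, 0) (26, 23) (4.1191, 23)]  |A|=365.5098
3. ⊥bis P3·P1 via (21.875,14.545): [(11.7014, 8.4409) (16.0974, 0) (26, 0) (26, 17.02)]  |A|=163.474
4. ⊥bis P3·P2 via (23.16,9.54): [(11.7014, 8.4409) (11.9765, 7.9128) (26, 9.9532) (26, 17.02)]  |A|=54.5058
5. ⊥bis P3·P4 via (16.315,10.285): [(15.9695, 11.0017) (17.0993, 8.6582) (26, 9.9532) (26, 17.02)]  |A|=46.6028
6. canonical 4-gon: [(15.9695, 11.0017) (17.0993, 8.6582) (26, 9.9532) (26, 17.02)]
7. shoelace: 46.6028

Area of P3's cell: 46.6028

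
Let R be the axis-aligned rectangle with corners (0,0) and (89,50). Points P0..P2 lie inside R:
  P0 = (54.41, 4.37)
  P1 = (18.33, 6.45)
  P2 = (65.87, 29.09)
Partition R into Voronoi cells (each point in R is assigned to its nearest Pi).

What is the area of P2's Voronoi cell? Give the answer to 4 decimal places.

1. box [0,89]×[0,50]: [(0, 0) (89, 0) (89, 50) (0, 50)]
2. ⊥bis P2·P0 via (60.14,16.73): [(0, 44.6104) (89, 3.3507) (89, 50) (0, 50)]  |A|=2315.7282
3. ⊥bis P2·P1 via (42.1,17.77): [(37.6243, 27.1681) (89, 3.3507) (89, 50) (26.7511, 50)]  |A|=1908.9494
4. canonical 4-gon: [(37.6243, 27.1681) (89, 3.3507) (89, 50) (26.7511, 50)]
5. shoelace: 1908.9494

Area of P2's cell: 1908.9494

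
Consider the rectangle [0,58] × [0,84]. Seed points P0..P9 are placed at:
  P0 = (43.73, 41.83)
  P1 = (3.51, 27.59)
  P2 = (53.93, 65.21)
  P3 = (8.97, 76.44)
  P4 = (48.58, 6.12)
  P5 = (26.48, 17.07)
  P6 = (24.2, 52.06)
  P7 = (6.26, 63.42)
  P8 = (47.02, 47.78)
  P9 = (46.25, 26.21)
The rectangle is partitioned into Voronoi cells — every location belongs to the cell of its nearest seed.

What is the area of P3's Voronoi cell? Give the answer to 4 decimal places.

1. box [0,58]×[0,84]: [(0, 0) (58, 0) (58, 84) (0, 84)]
2. ⊥bis P3·P0 via (26.35,59.135): [(0, 32.6708) (51.1077, 84) (0, 84)]  |A|=1311.6587
3. ⊥bis P3·P1 via (6.24,52.015): [(0, 52.7124) (17.9568, 50.7054) (51.1077, 84) (0, 84)]  |A|=1131.7169
4. ⊥bis P3·P2 via (31.45,70.825): [(0, 52.7124) (17.9568, 50.7054) (29.2601, 62.0578) (34.7408, 84) (0, 84)]  |A|=952.1538
5. ⊥bis P3·P4 via (28.775,41.28): [(0, 52.7124) (17.9568, 50.7054) (29.2601, 62.0578) (34.7408, 84) (0, 84)]  |A|=952.1538
6. ⊥bis P3·P5 via (17.725,46.755): [(0, 52.7124) (17.9568, 50.7054) (29.2601, 62.0578) (34.7408, 84) (0, 84)]  |A|=952.1538
7. ⊥bis P3·P6 via (16.585,64.25): [(0, 53.8895) (32.2524, 74.0373) (34.7408, 84) (0, 84)]  |A|=658.6242
8. ⊥bis P3·P7 via (7.615,69.93): [(0, 71.515) (21.1633, 67.11) (32.2524, 74.0373) (34.7408, 84) (0, 84)]  |A|=472.117
9. ⊥bis P3·P8 via (27.995,62.11): [(0, 71.515) (21.1633, 67.11) (32.2524, 74.0373) (34.7408, 84) (0, 84)]  |A|=472.117
10. ⊥bis P3·P9 via (27.61,51.325): [(0, 71.515) (21.1633, 67.11) (32.2524, 74.0373) (34.7408, 84) (0, 84)]  |A|=472.117
11. canonical 5-gon: [(0, 71.515) (21.1633, 67.11) (32.2524, 74.0373) (34.7408, 84) (0, 84)]
12. shoelace: 472.117

Area of P3's cell: 472.1170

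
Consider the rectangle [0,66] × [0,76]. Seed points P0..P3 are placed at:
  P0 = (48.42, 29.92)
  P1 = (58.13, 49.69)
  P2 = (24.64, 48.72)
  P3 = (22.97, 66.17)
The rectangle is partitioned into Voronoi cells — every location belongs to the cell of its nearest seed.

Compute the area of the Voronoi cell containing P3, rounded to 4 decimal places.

Area of P3's cell: 842.3212

1. box [0,66]×[0,76]: [(0, 0) (66, 0) (66, 76) (0, 76)]
2. ⊥bis P3·P0 via (35.695,48.045): [(0, 22.9846) (66, 69.3212) (66, 76) (0, 76)]  |A|=1969.907
3. ⊥bis P3·P1 via (40.55,57.93): [(0, 22.9846) (36.0255, 48.277) (49.0197, 76) (0, 76)]  |A|=1634.4378
4. ⊥bis P3·P2 via (23.805,57.445): [(0, 55.1668) (41.0984, 59.1) (49.0197, 76) (0, 76)]  |A|=842.3212
5. canonical 4-gon: [(0, 55.1668) (41.0984, 59.1) (49.0197, 76) (0, 76)]
6. shoelace: 842.3212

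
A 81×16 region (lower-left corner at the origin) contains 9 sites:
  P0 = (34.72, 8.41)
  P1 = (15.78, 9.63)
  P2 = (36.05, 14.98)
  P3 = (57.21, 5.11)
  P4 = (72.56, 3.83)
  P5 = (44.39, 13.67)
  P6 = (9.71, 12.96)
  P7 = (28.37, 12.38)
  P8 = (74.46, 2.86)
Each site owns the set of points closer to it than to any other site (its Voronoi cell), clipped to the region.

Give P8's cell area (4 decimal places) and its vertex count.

Area of P8's cell: 81.8160 (4 vertices)

1. box [0,81]×[0,16]: [(0, 0) (81, 0) (81, 16) (0, 16)]
2. ⊥bis P8·P0 via (54.59,5.635): [(53.803, 0) (81, 0) (81, 16) (56.0376, 16)]  |A|=417.2753
3. ⊥bis P8·P1 via (45.12,6.245): [(53.803, 0) (81, 0) (81, 16) (56.0376, 16)]  |A|=417.2753
4. ⊥bis P8·P2 via (55.255,8.92): [(54.885, 7.7475) (53.803, 0) (81, 0) (81, 16) (57.489, 16)]  |A|=411.2861
5. ⊥bis P8·P3 via (65.835,3.985): [(65.3152, 0) (81, 0) (81, 16) (67.4022, 16)]  |A|=234.2609
6. ⊥bis P8·P4 via (73.51,3.345): [(71.8023, 0) (81, 0) (81, 16) (79.9707, 16)]  |A|=81.816
7. ⊥bis P8·P5 via (59.425,8.265): [(71.8023, 0) (81, 0) (81, 16) (79.9707, 16)]  |A|=81.816
8. ⊥bis P8·P6 via (42.085,7.91): [(71.8023, 0) (81, 0) (81, 16) (79.9707, 16)]  |A|=81.816
9. ⊥bis P8·P7 via (51.415,7.62): [(71.8023, 0) (81, 0) (81, 16) (79.9707, 16)]  |A|=81.816
10. canonical 4-gon: [(71.8023, 0) (81, 0) (81, 16) (79.9707, 16)]
11. shoelace: 81.816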